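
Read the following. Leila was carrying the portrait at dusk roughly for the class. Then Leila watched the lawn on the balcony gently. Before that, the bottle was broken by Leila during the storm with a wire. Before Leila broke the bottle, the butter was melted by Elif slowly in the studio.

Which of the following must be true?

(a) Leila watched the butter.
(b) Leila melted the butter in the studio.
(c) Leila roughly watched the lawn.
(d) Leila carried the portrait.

(d)

(a) Not entailed — Leila watched the lawn, not the butter; the butter belongs to the melting event.
(b) Not entailed — the passage has Elif melting the butter, not Leila.
(c) Not entailed — 'roughly' adds a manner not in (and inconsistent with) the original.
(d) Entailed — 'carry' is an activity; 'was carrying' entails that some carrying happened, so 'carried' holds.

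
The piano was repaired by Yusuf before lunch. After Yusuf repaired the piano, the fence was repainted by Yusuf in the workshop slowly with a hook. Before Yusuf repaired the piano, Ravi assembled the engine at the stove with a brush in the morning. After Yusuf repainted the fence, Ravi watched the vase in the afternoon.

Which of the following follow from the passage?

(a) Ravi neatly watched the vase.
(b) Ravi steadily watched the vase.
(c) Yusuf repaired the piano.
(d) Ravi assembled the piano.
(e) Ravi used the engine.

(a) Not entailed — 'neatly' adds information not in the original event.
(b) Not entailed — 'steadily' adds information not in the original event.
(c) Entailed — the original entails any weakening of itself; this just drops 'before lunch'.
(d) Not entailed — Ravi assembled the engine, not the piano; the piano belongs to the repairing event.
(e) Not entailed — the engine is the patient, not an instrument — Ravi used a brush.

(c)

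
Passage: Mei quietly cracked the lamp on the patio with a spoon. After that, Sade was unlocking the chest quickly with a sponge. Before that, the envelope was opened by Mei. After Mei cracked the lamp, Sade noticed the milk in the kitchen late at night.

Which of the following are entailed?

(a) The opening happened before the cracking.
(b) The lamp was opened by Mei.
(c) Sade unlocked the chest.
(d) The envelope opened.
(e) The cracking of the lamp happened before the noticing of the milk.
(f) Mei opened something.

(d), (e), (f)

(a) Not entailed — the narrative doesn't order the opening relative to the cracking.
(b) Not entailed — Mei opened the envelope, not the lamp; the lamp belongs to the cracking event.
(c) Not entailed — 'was unlocking' is progressive on an accomplishment; it does not entail the completed 'unlocked'.
(d) Entailed — 'Mei opened the envelope' is causative; it entails the inchoative 'the envelope opened'.
(e) Entailed — the narrative places the cracking before the noticing.
(f) Entailed — every conjunct here is already in the original opening event.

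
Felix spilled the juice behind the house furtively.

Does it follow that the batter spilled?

no

Nothing is said about any batter; only the juice is affected.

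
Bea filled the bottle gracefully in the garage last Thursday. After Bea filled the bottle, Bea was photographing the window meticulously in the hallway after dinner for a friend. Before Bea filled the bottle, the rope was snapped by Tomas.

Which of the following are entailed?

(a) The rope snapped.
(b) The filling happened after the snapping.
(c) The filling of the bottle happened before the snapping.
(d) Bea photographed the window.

(a), (b)

(a) Entailed — 'Tomas snapped the rope' is causative; it entails the inchoative 'the rope snapped'.
(b) Entailed — the narrative places the snapping before the filling.
(c) Not entailed — the narrative places the snapping before the filling, not after.
(d) Not entailed — 'was photographing' is progressive on an accomplishment; it does not entail the completed 'photographed'.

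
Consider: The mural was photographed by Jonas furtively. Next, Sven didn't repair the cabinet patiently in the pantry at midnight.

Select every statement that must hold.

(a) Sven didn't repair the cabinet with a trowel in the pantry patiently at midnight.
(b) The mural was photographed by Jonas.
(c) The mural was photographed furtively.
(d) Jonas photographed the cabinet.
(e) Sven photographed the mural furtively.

(a) Entailed — under negation, adding a further restriction is entailed: if no such repairing event occurred, none occurred with a trowel either.
(b) Entailed — this follows by dropping conjuncts from the photographing event's description.
(c) Entailed — this follows by dropping conjuncts from the photographing event's description.
(d) Not entailed — Jonas photographed the mural, not the cabinet; the cabinet belongs to the repairing event.
(e) Not entailed — the passage has Jonas photographing the mural, not Sven.

(a), (b), (c)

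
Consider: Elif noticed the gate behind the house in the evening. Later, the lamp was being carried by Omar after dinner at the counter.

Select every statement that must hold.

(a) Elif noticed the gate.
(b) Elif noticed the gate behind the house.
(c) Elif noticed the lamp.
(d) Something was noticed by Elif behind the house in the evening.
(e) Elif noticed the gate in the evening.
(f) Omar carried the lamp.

(a) Entailed — every conjunct here is already in the original noticing event.
(b) Entailed — this follows by dropping conjuncts from the noticing event's description.
(c) Not entailed — Elif noticed the gate, not the lamp; the lamp belongs to the carrying event.
(d) Entailed — this follows by dropping conjuncts from the noticing event's description.
(e) Entailed — every conjunct here is already in the original noticing event.
(f) Entailed — 'carry' is an activity; 'was carrying' entails that some carrying happened, so 'carried' holds.

(a), (b), (d), (e), (f)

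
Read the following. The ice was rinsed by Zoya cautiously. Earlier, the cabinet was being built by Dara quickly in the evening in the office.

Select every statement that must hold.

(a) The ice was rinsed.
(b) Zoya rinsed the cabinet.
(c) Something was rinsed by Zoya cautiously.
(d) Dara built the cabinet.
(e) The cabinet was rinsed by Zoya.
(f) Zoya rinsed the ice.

(a) Entailed — dropping 'cautiously' and generalizing the agent leaves a sub-description the original still satisfies.
(b) Not entailed — Zoya rinsed the ice, not the cabinet; the cabinet belongs to the building event.
(c) Entailed — every conjunct here is already in the original rinsing event.
(d) Not entailed — 'was building' is progressive on an accomplishment; it does not entail the completed 'built'.
(e) Not entailed — Zoya rinsed the ice, not the cabinet; the cabinet belongs to the building event.
(f) Entailed — this follows by dropping conjuncts from the rinsing event's description.

(a), (c), (f)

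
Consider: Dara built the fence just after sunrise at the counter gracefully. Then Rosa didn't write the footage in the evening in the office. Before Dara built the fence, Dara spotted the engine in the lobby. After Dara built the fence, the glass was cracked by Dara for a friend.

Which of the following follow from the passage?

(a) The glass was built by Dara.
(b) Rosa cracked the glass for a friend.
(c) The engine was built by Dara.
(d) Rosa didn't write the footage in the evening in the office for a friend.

(a) Not entailed — Dara built the fence, not the glass; the glass belongs to the cracking event.
(b) Not entailed — the passage has Dara cracking the glass, not Rosa.
(c) Not entailed — Dara built the fence, not the engine; the engine belongs to the spotting event.
(d) Entailed — under negation, adding a further restriction is entailed: if no such writing event occurred, none occurred for a friend either.

(d)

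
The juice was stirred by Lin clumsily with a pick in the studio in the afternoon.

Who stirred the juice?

Lin

'Lin' marks the agent of the stirring event.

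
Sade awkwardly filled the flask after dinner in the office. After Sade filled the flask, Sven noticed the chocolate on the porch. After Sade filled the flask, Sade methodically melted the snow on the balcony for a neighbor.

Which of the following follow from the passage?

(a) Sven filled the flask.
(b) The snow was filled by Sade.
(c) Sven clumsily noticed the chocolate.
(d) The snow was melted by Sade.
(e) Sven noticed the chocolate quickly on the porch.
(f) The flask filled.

(d), (f)

(a) Not entailed — the passage has Sade filling the flask, not Sven.
(b) Not entailed — Sade filled the flask, not the snow; the snow belongs to the melting event.
(c) Not entailed — 'clumsily' adds information not in the original event.
(d) Entailed — this follows by dropping conjuncts from the melting event's description.
(e) Not entailed — 'quickly' adds information not in the original event.
(f) Entailed — 'Sade filled the flask' is causative; it entails the inchoative 'the flask filled'.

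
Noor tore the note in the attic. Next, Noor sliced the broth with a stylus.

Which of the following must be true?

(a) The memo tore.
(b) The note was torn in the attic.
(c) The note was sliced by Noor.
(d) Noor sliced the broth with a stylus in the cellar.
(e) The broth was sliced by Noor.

(a) Not entailed — the note is what tore, not the memo.
(b) Entailed — the original entails any weakening of itself; this just generalizes the agent.
(c) Not entailed — Noor sliced the broth, not the note; the note belongs to the tearing event.
(d) Not entailed — 'in the cellar' adds information not in the original event.
(e) Entailed — the original entails any weakening of itself; this just drops 'with a stylus'.

(b), (e)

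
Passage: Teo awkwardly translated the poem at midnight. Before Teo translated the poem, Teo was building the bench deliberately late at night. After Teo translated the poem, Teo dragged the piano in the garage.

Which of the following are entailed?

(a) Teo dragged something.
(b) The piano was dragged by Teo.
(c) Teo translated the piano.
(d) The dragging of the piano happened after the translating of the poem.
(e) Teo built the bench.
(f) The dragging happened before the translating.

(a), (b), (d)

(a) Entailed — this follows by dropping conjuncts from the dragging event's description.
(b) Entailed — this follows by dropping conjuncts from the dragging event's description.
(c) Not entailed — Teo translated the poem, not the piano; the piano belongs to the dragging event.
(d) Entailed — the narrative places the translating before the dragging.
(e) Not entailed — 'was building' is progressive on an accomplishment; it does not entail the completed 'built'.
(f) Not entailed — the narrative places the translating before the dragging, not after.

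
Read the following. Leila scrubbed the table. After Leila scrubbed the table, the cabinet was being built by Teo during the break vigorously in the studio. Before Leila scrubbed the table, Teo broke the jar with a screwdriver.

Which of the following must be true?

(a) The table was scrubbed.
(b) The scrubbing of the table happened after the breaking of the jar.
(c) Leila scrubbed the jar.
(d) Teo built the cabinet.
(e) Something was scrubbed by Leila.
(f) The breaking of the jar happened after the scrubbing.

(a), (b), (e)

(a) Entailed — generalizing the agent leaves a sub-description the original still satisfies.
(b) Entailed — the narrative places the breaking before the scrubbing.
(c) Not entailed — Leila scrubbed the table, not the jar; the jar belongs to the breaking event.
(d) Not entailed — 'was building' is progressive on an accomplishment; it does not entail the completed 'built'.
(e) Entailed — every conjunct here is already in the original scrubbing event.
(f) Not entailed — the narrative places the breaking before the scrubbing, not after.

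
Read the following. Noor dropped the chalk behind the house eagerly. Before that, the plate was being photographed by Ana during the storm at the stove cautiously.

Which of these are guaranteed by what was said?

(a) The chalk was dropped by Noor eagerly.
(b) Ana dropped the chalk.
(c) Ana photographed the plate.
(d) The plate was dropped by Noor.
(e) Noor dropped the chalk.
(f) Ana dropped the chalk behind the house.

(a), (e)

(a) Entailed — this follows by dropping conjuncts from the dropping event's description.
(b) Not entailed — the passage has Noor dropping the chalk, not Ana.
(c) Not entailed — 'was photographing' is progressive on an accomplishment; it does not entail the completed 'photographed'.
(d) Not entailed — Noor dropped the chalk, not the plate; the plate belongs to the photographing event.
(e) Entailed — dropping 'eagerly', 'behind the house' leaves a sub-description the original still satisfies.
(f) Not entailed — the passage has Noor dropping the chalk, not Ana.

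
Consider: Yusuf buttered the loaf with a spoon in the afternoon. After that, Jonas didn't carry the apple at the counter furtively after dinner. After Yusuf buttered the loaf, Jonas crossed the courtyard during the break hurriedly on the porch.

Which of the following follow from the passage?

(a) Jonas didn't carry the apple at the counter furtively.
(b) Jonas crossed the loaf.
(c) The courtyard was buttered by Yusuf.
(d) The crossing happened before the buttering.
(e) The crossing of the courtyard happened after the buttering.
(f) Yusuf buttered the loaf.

(e), (f)

(a) Not entailed — dropping 'after dinner' under negation is not valid — the original leaves open that Jonas carried the apple some other way.
(b) Not entailed — Jonas crossed the courtyard, not the loaf; the loaf belongs to the buttering event.
(c) Not entailed — Yusuf buttered the loaf, not the courtyard; the courtyard belongs to the crossing event.
(d) Not entailed — the narrative places the buttering before the crossing, not after.
(e) Entailed — the narrative places the buttering before the crossing.
(f) Entailed — this follows by dropping conjuncts from the buttering event's description.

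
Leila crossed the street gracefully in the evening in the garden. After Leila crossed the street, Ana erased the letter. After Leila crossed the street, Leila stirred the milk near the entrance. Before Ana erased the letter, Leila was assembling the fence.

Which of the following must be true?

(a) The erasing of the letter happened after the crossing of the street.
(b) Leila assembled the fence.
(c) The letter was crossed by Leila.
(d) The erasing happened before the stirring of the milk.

(a)

(a) Entailed — the narrative places the crossing before the erasing.
(b) Not entailed — 'was assembling' is progressive on an accomplishment; it does not entail the completed 'assembled'.
(c) Not entailed — Leila crossed the street, not the letter; the letter belongs to the erasing event.
(d) Not entailed — the narrative doesn't order the erasing relative to the stirring.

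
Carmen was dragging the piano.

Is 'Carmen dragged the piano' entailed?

yes

'drag' is atelic; if Carmen was dragging the piano, then Carmen dragged the piano (for some time).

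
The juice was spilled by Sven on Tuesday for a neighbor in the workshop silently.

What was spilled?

the juice

'the juice' marks the patient of the spilling event.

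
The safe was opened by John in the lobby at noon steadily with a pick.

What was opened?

the safe

'the safe' marks the patient of the opening event.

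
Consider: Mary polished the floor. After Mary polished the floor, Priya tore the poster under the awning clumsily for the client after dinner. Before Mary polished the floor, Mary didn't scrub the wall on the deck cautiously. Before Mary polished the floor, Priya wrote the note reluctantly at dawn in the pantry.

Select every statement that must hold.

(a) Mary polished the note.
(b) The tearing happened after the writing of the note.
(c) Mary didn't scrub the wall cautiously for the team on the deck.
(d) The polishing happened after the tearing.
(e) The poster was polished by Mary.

(b), (c)

(a) Not entailed — Mary polished the floor, not the note; the note belongs to the writing event.
(b) Entailed — the narrative places the writing before the tearing.
(c) Entailed — under negation, adding a further restriction is entailed: if no such scrubbing event occurred, none occurred for the team either.
(d) Not entailed — the narrative places the polishing before the tearing, not after.
(e) Not entailed — Mary polished the floor, not the poster; the poster belongs to the tearing event.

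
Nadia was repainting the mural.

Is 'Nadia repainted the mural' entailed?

'was repainting' is progressive; for an accomplishment like 'repaint the mural', it doesn't entail completion.

no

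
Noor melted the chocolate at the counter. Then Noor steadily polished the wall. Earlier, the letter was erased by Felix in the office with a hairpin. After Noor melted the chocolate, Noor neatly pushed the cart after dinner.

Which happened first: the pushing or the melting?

the melting

The connectives place the melting before the pushing.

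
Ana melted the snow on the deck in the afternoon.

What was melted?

'the snow' marks the patient of the melting event.

the snow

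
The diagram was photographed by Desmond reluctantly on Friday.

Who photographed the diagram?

'Desmond' marks the agent of the photographing event.

Desmond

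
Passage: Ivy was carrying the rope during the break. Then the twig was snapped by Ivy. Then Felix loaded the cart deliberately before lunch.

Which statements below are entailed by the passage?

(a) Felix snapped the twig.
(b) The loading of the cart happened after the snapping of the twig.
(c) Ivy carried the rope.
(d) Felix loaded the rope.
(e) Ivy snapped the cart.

(a) Not entailed — the passage has Ivy snapping the twig, not Felix.
(b) Entailed — the narrative places the snapping before the loading.
(c) Entailed — 'carry' is an activity; 'was carrying' entails that some carrying happened, so 'carried' holds.
(d) Not entailed — Felix loaded the cart, not the rope; the rope belongs to the carrying event.
(e) Not entailed — Ivy snapped the twig, not the cart; the cart belongs to the loading event.

(b), (c)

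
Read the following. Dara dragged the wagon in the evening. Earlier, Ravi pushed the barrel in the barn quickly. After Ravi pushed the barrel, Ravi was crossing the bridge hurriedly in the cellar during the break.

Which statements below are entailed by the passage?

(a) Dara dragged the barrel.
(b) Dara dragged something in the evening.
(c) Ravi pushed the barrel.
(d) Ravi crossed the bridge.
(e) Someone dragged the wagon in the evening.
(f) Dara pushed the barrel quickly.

(b), (c), (e)

(a) Not entailed — Dara dragged the wagon, not the barrel; the barrel belongs to the pushing event.
(b) Entailed — generalizing the patient leaves a sub-description the original still satisfies.
(c) Entailed — the original entails any weakening of itself; this just drops 'quickly', 'in the barn'.
(d) Not entailed — 'was crossing' is progressive on an accomplishment; it does not entail the completed 'crossed'.
(e) Entailed — this follows by dropping conjuncts from the dragging event's description.
(f) Not entailed — the passage has Ravi pushing the barrel, not Dara.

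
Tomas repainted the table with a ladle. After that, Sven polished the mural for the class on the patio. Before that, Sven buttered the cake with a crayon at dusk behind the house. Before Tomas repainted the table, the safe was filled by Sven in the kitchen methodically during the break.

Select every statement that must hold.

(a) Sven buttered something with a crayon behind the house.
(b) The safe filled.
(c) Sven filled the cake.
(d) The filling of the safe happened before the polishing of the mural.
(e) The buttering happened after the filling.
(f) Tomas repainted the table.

(a) Entailed — the original entails any weakening of itself; this just drops 'at dusk' and generalizes the patient.
(b) Entailed — 'Sven filled the safe' is causative; it entails the inchoative 'the safe filled'.
(c) Not entailed — Sven filled the safe, not the cake; the cake belongs to the buttering event.
(d) Entailed — the narrative places the filling before the polishing.
(e) Not entailed — the narrative doesn't order the filling relative to the buttering.
(f) Entailed — every conjunct here is already in the original repainting event.

(a), (b), (d), (f)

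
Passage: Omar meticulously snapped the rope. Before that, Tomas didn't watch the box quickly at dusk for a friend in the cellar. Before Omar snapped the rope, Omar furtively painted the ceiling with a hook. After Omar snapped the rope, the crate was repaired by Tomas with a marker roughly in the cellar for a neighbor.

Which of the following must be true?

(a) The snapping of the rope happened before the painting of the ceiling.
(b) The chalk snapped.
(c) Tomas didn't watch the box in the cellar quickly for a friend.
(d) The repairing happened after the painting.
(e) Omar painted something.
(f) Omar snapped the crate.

(d), (e)

(a) Not entailed — the narrative places the painting before the snapping, not after.
(b) Not entailed — the rope is what snapped, not the chalk.
(c) Not entailed — dropping 'at dusk' under negation is not valid — the original leaves open that Tomas watched the box some other way.
(d) Entailed — the narrative places the painting before the repairing.
(e) Entailed — every conjunct here is already in the original painting event.
(f) Not entailed — Omar snapped the rope, not the crate; the crate belongs to the repairing event.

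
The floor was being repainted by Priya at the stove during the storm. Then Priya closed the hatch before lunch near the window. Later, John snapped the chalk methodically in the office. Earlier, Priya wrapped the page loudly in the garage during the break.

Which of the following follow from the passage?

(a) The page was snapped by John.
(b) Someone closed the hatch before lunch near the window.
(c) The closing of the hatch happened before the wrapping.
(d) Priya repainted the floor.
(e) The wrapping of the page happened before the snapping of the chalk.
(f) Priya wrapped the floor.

(b), (e)

(a) Not entailed — John snapped the chalk, not the page; the page belongs to the wrapping event.
(b) Entailed — the original entails any weakening of itself; this just generalizes the agent.
(c) Not entailed — the narrative doesn't order the closing relative to the wrapping.
(d) Not entailed — 'was repainting' is progressive on an accomplishment; it does not entail the completed 'repainted'.
(e) Entailed — the narrative places the wrapping before the snapping.
(f) Not entailed — Priya wrapped the page, not the floor; the floor belongs to the repainting event.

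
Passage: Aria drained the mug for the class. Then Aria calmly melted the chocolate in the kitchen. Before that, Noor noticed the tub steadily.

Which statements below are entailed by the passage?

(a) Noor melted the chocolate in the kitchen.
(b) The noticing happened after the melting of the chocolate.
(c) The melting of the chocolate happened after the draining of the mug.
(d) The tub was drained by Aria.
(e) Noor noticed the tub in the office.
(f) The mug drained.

(c), (f)

(a) Not entailed — the passage has Aria melting the chocolate, not Noor.
(b) Not entailed — the narrative places the noticing before the melting, not after.
(c) Entailed — the narrative places the draining before the melting.
(d) Not entailed — Aria drained the mug, not the tub; the tub belongs to the noticing event.
(e) Not entailed — 'in the office' adds information not in the original event.
(f) Entailed — 'Aria drained the mug' is causative; it entails the inchoative 'the mug drained'.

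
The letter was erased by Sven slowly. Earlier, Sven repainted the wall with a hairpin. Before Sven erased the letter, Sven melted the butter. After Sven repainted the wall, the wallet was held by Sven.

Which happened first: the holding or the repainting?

The connectives place the repainting before the holding.

the repainting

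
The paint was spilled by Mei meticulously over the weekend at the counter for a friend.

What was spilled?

the paint

'the paint' marks the patient of the spilling event.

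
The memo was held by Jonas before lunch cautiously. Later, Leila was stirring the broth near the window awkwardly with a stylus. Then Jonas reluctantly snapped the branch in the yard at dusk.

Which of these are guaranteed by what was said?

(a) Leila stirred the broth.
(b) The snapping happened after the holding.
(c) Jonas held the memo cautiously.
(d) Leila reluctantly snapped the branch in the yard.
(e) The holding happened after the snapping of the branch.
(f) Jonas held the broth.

(a) Entailed — 'stir' is an activity; 'was stirring' entails that some stirring happened, so 'stirred' holds.
(b) Entailed — the narrative places the holding before the snapping.
(c) Entailed — every conjunct here is already in the original holding event.
(d) Not entailed — the passage has Jonas snapping the branch, not Leila.
(e) Not entailed — the narrative places the holding before the snapping, not after.
(f) Not entailed — Jonas held the memo, not the broth; the broth belongs to the stirring event.

(a), (b), (c)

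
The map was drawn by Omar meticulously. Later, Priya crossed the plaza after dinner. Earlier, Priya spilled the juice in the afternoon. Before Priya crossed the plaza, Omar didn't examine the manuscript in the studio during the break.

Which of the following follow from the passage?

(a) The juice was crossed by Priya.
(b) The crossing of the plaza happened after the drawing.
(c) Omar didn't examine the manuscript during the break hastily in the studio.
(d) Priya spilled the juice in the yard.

(b), (c)

(a) Not entailed — Priya crossed the plaza, not the juice; the juice belongs to the spilling event.
(b) Entailed — the narrative places the drawing before the crossing.
(c) Entailed — under negation, adding a further restriction is entailed: if no such examining event occurred, none occurred hastily either.
(d) Not entailed — 'in the yard' adds information not in the original event.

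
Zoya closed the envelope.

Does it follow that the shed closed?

no

Nothing is said about any shed; only the envelope is affected.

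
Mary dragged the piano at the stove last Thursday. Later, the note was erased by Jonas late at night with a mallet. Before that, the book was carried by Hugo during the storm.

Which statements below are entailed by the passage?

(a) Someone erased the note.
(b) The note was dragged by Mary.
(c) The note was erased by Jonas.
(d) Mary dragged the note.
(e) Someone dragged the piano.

(a) Entailed — every conjunct here is already in the original erasing event.
(b) Not entailed — Mary dragged the piano, not the note; the note belongs to the erasing event.
(c) Entailed — every conjunct here is already in the original erasing event.
(d) Not entailed — Mary dragged the piano, not the note; the note belongs to the erasing event.
(e) Entailed — dropping 'last Thursday', 'at the stove' and generalizing the agent leaves a sub-description the original still satisfies.

(a), (c), (e)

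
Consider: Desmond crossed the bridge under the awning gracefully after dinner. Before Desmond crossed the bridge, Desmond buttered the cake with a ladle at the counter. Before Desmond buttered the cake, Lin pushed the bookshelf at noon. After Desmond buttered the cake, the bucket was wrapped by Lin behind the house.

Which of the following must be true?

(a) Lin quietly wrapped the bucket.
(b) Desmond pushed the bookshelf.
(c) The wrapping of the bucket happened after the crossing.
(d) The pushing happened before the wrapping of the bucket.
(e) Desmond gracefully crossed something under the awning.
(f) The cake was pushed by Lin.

(d), (e)

(a) Not entailed — 'quietly' adds information not in the original event.
(b) Not entailed — the passage has Lin pushing the bookshelf, not Desmond.
(c) Not entailed — the narrative doesn't order the crossing relative to the wrapping.
(d) Entailed — the narrative places the pushing before the wrapping.
(e) Entailed — the original entails any weakening of itself; this just drops 'after dinner' and generalizes the patient.
(f) Not entailed — Lin pushed the bookshelf, not the cake; the cake belongs to the buttering event.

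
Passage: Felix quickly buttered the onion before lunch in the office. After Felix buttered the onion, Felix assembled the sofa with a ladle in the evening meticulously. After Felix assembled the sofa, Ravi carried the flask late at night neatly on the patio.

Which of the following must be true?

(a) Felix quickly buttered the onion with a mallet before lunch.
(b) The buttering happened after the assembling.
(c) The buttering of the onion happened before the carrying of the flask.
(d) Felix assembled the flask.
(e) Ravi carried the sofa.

(c)

(a) Not entailed — 'with a mallet' adds information not in the original event.
(b) Not entailed — the narrative places the buttering before the assembling, not after.
(c) Entailed — the narrative places the buttering before the carrying.
(d) Not entailed — Felix assembled the sofa, not the flask; the flask belongs to the carrying event.
(e) Not entailed — Ravi carried the flask, not the sofa; the sofa belongs to the assembling event.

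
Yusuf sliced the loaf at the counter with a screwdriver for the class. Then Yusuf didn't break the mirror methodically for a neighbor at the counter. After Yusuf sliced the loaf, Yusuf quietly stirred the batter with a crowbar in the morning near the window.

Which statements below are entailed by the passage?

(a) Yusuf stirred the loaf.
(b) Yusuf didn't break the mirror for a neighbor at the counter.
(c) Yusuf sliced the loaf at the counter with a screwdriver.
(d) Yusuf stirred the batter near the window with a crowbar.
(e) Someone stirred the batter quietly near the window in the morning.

(c), (d), (e)

(a) Not entailed — Yusuf stirred the batter, not the loaf; the loaf belongs to the slicing event.
(b) Not entailed — dropping 'methodically' under negation is not valid — the original leaves open that Yusuf broke the mirror some other way.
(c) Entailed — every conjunct here is already in the original slicing event.
(d) Entailed — dropping 'in the morning', 'quietly' leaves a sub-description the original still satisfies.
(e) Entailed — dropping 'with a crowbar' and generalizing the agent leaves a sub-description the original still satisfies.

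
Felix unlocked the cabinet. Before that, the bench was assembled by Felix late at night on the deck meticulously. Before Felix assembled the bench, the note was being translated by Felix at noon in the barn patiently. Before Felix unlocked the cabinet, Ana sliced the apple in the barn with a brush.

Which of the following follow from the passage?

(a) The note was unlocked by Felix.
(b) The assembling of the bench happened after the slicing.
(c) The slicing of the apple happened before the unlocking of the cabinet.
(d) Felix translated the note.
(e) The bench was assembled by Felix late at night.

(c), (e)

(a) Not entailed — Felix unlocked the cabinet, not the note; the note belongs to the translating event.
(b) Not entailed — the narrative doesn't order the slicing relative to the assembling.
(c) Entailed — the narrative places the slicing before the unlocking.
(d) Not entailed — 'was translating' is progressive on an accomplishment; it does not entail the completed 'translated'.
(e) Entailed — dropping 'on the deck', 'meticulously' leaves a sub-description the original still satisfies.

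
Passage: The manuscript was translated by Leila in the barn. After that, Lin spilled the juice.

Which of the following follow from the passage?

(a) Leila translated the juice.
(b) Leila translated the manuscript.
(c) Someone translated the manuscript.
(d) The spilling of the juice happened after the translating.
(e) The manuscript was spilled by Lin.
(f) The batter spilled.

(b), (c), (d)

(a) Not entailed — Leila translated the manuscript, not the juice; the juice belongs to the spilling event.
(b) Entailed — the original entails any weakening of itself; this just drops 'in the barn'.
(c) Entailed — the original entails any weakening of itself; this just drops 'in the barn' and generalizes the agent.
(d) Entailed — the narrative places the translating before the spilling.
(e) Not entailed — Lin spilled the juice, not the manuscript; the manuscript belongs to the translating event.
(f) Not entailed — the juice is what spilled, not the batter.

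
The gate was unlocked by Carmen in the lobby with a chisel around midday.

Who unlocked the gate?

'Carmen' marks the agent of the unlocking event.

Carmen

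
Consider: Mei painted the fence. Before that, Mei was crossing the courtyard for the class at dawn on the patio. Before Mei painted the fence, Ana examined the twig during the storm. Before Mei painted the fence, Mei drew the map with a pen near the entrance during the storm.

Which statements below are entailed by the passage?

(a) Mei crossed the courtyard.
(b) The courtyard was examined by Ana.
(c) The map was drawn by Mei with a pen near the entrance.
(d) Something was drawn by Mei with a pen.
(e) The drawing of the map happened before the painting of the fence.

(a) Not entailed — 'was crossing' is progressive on an accomplishment; it does not entail the completed 'crossed'.
(b) Not entailed — Ana examined the twig, not the courtyard; the courtyard belongs to the crossing event.
(c) Entailed — dropping 'during the storm' leaves a sub-description the original still satisfies.
(d) Entailed — every conjunct here is already in the original drawing event.
(e) Entailed — the narrative places the drawing before the painting.

(c), (d), (e)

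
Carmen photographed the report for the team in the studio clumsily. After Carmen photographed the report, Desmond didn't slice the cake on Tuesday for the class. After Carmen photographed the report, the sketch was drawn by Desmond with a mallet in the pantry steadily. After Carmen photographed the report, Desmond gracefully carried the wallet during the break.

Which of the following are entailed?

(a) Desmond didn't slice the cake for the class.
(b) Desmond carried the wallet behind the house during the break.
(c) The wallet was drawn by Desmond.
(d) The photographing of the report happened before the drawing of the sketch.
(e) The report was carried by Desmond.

(d)

(a) Not entailed — dropping 'on Tuesday' under negation is not valid — the original leaves open that Desmond sliced the cake some other way.
(b) Not entailed — 'behind the house' adds information not in the original event.
(c) Not entailed — Desmond drew the sketch, not the wallet; the wallet belongs to the carrying event.
(d) Entailed — the narrative places the photographing before the drawing.
(e) Not entailed — Desmond carried the wallet, not the report; the report belongs to the photographing event.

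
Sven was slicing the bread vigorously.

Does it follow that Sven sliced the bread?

'was slicing' is progressive; for an accomplishment like 'slice the bread', it doesn't entail completion.

no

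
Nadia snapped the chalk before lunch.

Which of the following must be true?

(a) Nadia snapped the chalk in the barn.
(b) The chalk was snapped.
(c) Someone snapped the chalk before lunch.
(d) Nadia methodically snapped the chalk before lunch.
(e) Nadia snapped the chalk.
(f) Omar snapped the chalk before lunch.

(b), (c), (e)

(a) Not entailed — 'in the barn' adds information not in the original event.
(b) Entailed — this follows by dropping conjuncts from the snapping event's description.
(c) Entailed — every conjunct here is already in the original snapping event.
(d) Not entailed — 'methodically' adds information not in the original event.
(e) Entailed — dropping 'before lunch' leaves a sub-description the original still satisfies.
(f) Not entailed — the passage has Nadia snapping the chalk, not Omar.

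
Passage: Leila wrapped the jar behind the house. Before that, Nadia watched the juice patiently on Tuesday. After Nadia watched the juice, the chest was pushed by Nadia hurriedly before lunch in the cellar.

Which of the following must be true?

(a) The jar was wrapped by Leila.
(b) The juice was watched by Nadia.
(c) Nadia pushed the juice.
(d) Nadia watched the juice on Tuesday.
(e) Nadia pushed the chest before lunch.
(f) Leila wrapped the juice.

(a), (b), (d), (e)

(a) Entailed — every conjunct here is already in the original wrapping event.
(b) Entailed — every conjunct here is already in the original watching event.
(c) Not entailed — Nadia pushed the chest, not the juice; the juice belongs to the watching event.
(d) Entailed — this follows by dropping conjuncts from the watching event's description.
(e) Entailed — the original entails any weakening of itself; this just drops 'in the cellar', 'hurriedly'.
(f) Not entailed — Leila wrapped the jar, not the juice; the juice belongs to the watching event.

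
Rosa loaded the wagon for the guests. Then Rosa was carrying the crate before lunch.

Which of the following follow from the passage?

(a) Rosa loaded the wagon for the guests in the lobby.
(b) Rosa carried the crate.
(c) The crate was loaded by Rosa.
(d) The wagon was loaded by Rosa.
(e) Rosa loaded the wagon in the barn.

(a) Not entailed — 'in the lobby' adds information not in the original event.
(b) Entailed — 'carry' is an activity; 'was carrying' entails that some carrying happened, so 'carried' holds.
(c) Not entailed — Rosa loaded the wagon, not the crate; the crate belongs to the carrying event.
(d) Entailed — the original entails any weakening of itself; this just drops 'for the guests'.
(e) Not entailed — 'in the barn' adds information not in the original event.

(b), (d)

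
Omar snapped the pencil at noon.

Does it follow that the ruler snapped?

Nothing is said about any ruler; only the pencil is affected.

no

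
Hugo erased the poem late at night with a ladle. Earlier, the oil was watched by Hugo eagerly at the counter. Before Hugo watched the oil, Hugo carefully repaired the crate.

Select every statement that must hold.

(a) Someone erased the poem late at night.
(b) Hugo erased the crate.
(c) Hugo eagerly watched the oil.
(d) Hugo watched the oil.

(a), (c), (d)

(a) Entailed — this follows by dropping conjuncts from the erasing event's description.
(b) Not entailed — Hugo erased the poem, not the crate; the crate belongs to the repairing event.
(c) Entailed — every conjunct here is already in the original watching event.
(d) Entailed — every conjunct here is already in the original watching event.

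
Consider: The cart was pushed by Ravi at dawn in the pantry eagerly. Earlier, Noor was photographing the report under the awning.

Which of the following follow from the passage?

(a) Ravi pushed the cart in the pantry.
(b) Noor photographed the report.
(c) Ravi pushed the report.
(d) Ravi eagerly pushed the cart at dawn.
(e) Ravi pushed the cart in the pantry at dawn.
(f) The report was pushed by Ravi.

(a) Entailed — every conjunct here is already in the original pushing event.
(b) Not entailed — 'was photographing' is progressive on an accomplishment; it does not entail the completed 'photographed'.
(c) Not entailed — Ravi pushed the cart, not the report; the report belongs to the photographing event.
(d) Entailed — every conjunct here is already in the original pushing event.
(e) Entailed — dropping 'eagerly' leaves a sub-description the original still satisfies.
(f) Not entailed — Ravi pushed the cart, not the report; the report belongs to the photographing event.

(a), (d), (e)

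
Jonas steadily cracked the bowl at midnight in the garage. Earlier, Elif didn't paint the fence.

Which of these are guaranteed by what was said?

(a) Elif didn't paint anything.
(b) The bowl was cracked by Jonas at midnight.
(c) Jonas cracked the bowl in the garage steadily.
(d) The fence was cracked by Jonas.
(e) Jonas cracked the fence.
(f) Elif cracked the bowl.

(a) Not entailed — the original only denies this specific event; Elif may have painted something else.
(b) Entailed — every conjunct here is already in the original cracking event.
(c) Entailed — dropping 'at midnight' leaves a sub-description the original still satisfies.
(d) Not entailed — Jonas cracked the bowl, not the fence; the fence belongs to the painting event.
(e) Not entailed — Jonas cracked the bowl, not the fence; the fence belongs to the painting event.
(f) Not entailed — the passage has Jonas cracking the bowl, not Elif.

(b), (c)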